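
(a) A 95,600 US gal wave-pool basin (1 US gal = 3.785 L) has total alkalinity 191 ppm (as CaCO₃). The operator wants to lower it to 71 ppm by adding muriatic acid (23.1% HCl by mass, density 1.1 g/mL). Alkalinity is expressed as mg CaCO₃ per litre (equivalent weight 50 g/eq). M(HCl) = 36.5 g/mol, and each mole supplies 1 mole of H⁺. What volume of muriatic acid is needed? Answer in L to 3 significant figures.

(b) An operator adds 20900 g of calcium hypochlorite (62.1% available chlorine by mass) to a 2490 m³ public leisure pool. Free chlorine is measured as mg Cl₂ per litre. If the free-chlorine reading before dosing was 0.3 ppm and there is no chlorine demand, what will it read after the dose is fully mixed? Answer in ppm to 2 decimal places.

(a) 125 L; (b) 5.51 ppm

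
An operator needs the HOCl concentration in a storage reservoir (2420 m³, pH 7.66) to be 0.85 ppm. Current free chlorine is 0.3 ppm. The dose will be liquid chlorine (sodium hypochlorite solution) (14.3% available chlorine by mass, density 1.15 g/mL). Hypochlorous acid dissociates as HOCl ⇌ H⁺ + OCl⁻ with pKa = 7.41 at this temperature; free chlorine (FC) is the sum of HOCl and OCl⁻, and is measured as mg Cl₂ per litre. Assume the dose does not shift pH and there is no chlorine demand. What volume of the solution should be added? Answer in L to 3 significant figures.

30.3 L

Volume: 2420 m³ = 2,420,000 L.
[OCl⁻]/[HOCl] = 10^(pH − pKa) = 10^(7.66 − 7.41) = 1.778; fraction as HOCl = 1/(1 + 1.778) = 0.3599.
Free chlorine required for 0.85 ppm HOCl: 0.85 / 0.3599 = 2.362 ppm.
FC to add: 2.362 − 0.3 = 2.062 mg/L as Cl₂.
Cl₂ equivalent: 2.062 mg/L × 2,420,000 L = 4989 g.
Product at 14.3% available Cl: 4989 / 0.143 = 34,890 g.
Volume: 34,890 g ÷ 1.15 g/mL = 30,340 mL.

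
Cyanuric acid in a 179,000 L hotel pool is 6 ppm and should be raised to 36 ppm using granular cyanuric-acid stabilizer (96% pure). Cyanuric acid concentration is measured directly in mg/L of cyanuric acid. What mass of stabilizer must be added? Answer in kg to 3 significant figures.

5.59 kg

CYA to add: (36 − 6) = 30 mg/L × 179,000 L = 5370 g cyanuric acid.
At 96% purity: 5370 / 0.96 = 5594 g product.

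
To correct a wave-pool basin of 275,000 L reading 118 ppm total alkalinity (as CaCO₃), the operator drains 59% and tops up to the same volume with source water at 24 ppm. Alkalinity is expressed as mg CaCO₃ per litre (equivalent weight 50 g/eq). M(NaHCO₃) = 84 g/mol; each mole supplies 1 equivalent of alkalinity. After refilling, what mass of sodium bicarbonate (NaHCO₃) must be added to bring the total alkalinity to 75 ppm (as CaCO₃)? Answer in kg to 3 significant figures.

5.76 kg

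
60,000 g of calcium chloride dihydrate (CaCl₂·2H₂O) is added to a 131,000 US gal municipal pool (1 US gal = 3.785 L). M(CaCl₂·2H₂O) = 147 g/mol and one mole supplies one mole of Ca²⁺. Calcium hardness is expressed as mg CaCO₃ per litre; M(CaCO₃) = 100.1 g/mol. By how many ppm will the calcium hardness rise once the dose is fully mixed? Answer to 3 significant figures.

82.4 ppm

Volume: 131,000 US gal × 3.785 L/gal = 495,835 L.
Moles of Ca²⁺: 60,000 g ÷ 147 g/mol = 408.2 mol.
As CaCO₃: 408.2 mol × 100.1 g/mol = 40,860 g.
Rise: 40,860 g / 495,835 L × 1000 = 82.4 mg/L.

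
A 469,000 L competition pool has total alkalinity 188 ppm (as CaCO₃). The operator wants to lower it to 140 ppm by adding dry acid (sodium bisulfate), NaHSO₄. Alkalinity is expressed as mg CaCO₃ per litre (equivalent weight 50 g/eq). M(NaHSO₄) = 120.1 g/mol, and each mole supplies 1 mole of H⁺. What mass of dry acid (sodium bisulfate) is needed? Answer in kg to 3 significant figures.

Alkalinity to neutralize: (188 − 140) = 48 mg/L as CaCO₃ × 469,000 L = 22,510 g as CaCO₃.
Equivalents of H⁺ required: 22,510 ÷ 50 g/eq = 450.2 eq = 450.2 mol NaHSO₄.
Mass of NaHSO₄: 450.2 × 120.1 = 54,070 g.

54.1 kg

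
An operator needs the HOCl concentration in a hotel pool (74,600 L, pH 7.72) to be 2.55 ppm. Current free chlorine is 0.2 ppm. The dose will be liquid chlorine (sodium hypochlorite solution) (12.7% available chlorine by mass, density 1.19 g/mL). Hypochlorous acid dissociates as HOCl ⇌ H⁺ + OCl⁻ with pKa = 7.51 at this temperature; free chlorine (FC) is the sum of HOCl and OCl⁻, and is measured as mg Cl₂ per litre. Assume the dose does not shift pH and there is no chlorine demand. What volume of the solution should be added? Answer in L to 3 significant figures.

3.20 L

[OCl⁻]/[HOCl] = 10^(pH − pKa) = 10^(7.72 − 7.51) = 1.622; fraction as HOCl = 1/(1 + 1.622) = 0.3814.
Free chlorine required for 2.55 ppm HOCl: 2.55 / 0.3814 = 6.686 ppm.
FC to add: 6.686 − 0.2 = 6.486 mg/L as Cl₂.
Cl₂ equivalent: 6.486 mg/L × 74,600 L = 483.8 g.
Product at 12.7% available Cl: 483.8 / 0.127 = 3810 g.
Volume: 3810 g ÷ 1.19 g/mL = 3201 mL.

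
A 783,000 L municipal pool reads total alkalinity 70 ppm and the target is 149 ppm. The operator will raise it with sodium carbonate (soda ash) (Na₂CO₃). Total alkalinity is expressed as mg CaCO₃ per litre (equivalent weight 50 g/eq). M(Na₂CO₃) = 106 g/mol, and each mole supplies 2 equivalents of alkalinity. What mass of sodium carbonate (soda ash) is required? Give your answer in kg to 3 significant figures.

Alkalinity to add: (149 − 70) = 79 mg/L as CaCO₃ × 783,000 L = 61,860 g as CaCO₃.
Equivalents: 61,860 g ÷ 50 g/eq = 1237 eq.
Each mole of Na₂CO₃ supplies 2 eq, so 1237 / 2 = 618.6 mol.
Mass: 618.6 mol × 106 g/mol = 65,570 g.

65.6 kg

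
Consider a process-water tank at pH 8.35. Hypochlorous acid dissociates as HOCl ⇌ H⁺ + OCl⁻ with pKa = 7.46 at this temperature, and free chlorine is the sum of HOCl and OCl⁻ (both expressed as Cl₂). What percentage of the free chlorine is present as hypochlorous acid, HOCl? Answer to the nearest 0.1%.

[OCl⁻]/[HOCl] = 10^(pH − pKa) = 10^(8.35 − 7.46) = 10^0.89 = 7.762.
Fraction as HOCl = 1 / (1 + 7.762) = 0.1141.

11.4%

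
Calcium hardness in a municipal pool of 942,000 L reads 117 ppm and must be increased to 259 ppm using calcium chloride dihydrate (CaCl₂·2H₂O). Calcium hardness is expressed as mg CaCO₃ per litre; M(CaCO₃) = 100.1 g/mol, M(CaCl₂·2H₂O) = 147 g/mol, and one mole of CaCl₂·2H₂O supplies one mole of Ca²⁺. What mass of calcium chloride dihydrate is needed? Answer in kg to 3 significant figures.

196 kg

Hardness to add: (259 − 117) = 142 mg/L as CaCO₃ × 942,000 L = 133,800 g as CaCO₃.
Moles of Ca²⁺ (1 mol Ca²⁺ ≡ 1 mol CaCO₃): 133,800 / 100.1 g/mol = 1336 mol.
Mass of CaCl₂·2H₂O: 1336 × 147 = 196,400 g.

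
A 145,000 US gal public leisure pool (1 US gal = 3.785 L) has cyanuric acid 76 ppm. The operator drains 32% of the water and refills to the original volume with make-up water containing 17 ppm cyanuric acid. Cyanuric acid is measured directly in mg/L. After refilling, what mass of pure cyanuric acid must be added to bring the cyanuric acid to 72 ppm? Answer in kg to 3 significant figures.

8.17 kg

Volume: 145,000 US gal × 3.785 L/gal = 548,825 L.
After draining 32% and refilling: 76 × 0.68 + 17 × 0.32 = 57.12 ppm.
Deficit to target: 72 − 57.12 = 14.88 mg/L.
Mass: 14.88 mg/L × 548,825 L = 8167 g cyanuric acid.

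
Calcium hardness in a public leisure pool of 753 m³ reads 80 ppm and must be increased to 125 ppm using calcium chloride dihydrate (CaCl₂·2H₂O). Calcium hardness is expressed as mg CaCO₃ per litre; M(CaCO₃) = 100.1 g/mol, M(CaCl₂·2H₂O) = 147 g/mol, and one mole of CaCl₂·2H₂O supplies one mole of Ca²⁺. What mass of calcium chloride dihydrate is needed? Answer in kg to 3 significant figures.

Volume: 753 m³ = 753,000 L.
Hardness to add: (125 − 80) = 45 mg/L as CaCO₃ × 753,000 L = 33,880 g as CaCO₃.
Moles of Ca²⁺ (1 mol Ca²⁺ ≡ 1 mol CaCO₃): 33,880 / 100.1 g/mol = 338.5 mol.
Mass of CaCl₂·2H₂O: 338.5 × 147 = 49,760 g.

49.8 kg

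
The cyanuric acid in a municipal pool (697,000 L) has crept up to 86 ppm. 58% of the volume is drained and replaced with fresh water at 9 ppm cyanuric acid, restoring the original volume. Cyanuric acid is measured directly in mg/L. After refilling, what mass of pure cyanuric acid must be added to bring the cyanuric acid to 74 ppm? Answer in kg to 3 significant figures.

After draining 58% and refilling: 86 × 0.42 + 9 × 0.58 = 41.34 ppm.
Deficit to target: 74 − 41.34 = 32.66 mg/L.
Mass: 32.66 mg/L × 697,000 L = 22,760 g cyanuric acid.

22.8 kg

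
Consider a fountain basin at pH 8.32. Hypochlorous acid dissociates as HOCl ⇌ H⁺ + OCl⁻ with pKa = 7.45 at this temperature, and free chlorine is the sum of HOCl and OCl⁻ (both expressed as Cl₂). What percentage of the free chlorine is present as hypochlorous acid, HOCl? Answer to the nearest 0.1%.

[OCl⁻]/[HOCl] = 10^(pH − pKa) = 10^(8.32 − 7.45) = 10^0.87 = 7.413.
Fraction as HOCl = 1 / (1 + 7.413) = 0.1189.

11.9%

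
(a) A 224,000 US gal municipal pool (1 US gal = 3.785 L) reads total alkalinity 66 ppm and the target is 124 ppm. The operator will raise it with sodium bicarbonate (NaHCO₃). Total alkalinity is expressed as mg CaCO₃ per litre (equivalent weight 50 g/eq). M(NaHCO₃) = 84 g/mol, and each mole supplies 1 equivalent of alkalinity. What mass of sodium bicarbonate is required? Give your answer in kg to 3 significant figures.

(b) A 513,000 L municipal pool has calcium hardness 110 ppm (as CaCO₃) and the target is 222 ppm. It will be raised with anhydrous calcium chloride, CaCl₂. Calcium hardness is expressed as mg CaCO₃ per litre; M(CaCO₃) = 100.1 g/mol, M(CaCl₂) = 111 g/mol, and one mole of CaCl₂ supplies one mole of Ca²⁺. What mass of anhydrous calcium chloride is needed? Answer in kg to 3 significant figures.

(a) Volume: 224,000 US gal × 3.785 L/gal = 847,840 L.
(a) Alkalinity to add: (124 − 66) = 58 mg/L as CaCO₃ × 847,840 L = 49,170 g as CaCO₃.
(a) Equivalents: 49,170 g ÷ 50 g/eq = 983.5 eq.
(a) NaHCO₃ supplies 1 eq per mole → 983.5 mol.
(a) Mass: 983.5 mol × 84 g/mol = 82,610 g.

(b) Hardness to add: (222 − 110) = 112 mg/L as CaCO₃ × 513,000 L = 57,460 g as CaCO₃.
(b) Moles of Ca²⁺ (1 mol Ca²⁺ ≡ 1 mol CaCO₃): 57,460 / 100.1 g/mol = 574 mol.
(b) Mass of CaCl₂: 574 × 111 = 63,710 g.

(a) 82.6 kg; (b) 63.7 kg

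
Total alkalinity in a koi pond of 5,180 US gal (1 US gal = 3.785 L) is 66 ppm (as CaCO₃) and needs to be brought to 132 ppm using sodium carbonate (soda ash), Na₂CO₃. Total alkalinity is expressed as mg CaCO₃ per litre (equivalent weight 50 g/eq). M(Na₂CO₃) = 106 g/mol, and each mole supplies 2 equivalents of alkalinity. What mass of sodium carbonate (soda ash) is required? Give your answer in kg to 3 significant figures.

Volume: 5,180 US gal × 3.785 L/gal = 19,606 L.
Alkalinity to add: (132 − 66) = 66 mg/L as CaCO₃ × 19,606 L = 1294 g as CaCO₃.
Equivalents: 1294 g ÷ 50 g/eq = 25.88 eq.
Each mole of Na₂CO₃ supplies 2 eq, so 25.88 / 2 = 12.94 mol.
Mass: 12.94 mol × 106 g/mol = 1372 g.

1.37 kg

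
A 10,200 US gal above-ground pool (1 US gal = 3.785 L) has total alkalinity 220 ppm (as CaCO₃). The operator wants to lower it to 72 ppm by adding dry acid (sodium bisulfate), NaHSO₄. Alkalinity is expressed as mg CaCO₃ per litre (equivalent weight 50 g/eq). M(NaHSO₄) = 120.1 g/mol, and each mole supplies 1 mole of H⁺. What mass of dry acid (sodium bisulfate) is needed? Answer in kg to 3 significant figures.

Volume: 10,200 US gal × 3.785 L/gal = 38,607 L.
Alkalinity to neutralize: (220 − 72) = 148 mg/L as CaCO₃ × 38,607 L = 5714 g as CaCO₃.
Equivalents of H⁺ required: 5714 ÷ 50 g/eq = 114.3 eq = 114.3 mol NaHSO₄.
Mass of NaHSO₄: 114.3 × 120.1 = 13,720 g.

13.7 kg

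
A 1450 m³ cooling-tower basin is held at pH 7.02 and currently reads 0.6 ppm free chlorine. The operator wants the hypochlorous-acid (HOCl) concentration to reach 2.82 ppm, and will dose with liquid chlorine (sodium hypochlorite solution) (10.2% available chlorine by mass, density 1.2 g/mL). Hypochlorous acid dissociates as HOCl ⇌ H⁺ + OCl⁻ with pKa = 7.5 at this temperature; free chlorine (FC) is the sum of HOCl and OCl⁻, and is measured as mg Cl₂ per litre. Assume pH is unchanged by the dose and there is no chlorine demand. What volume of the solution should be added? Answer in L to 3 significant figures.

37.4 L

Volume: 1450 m³ = 1,450,000 L.
[OCl⁻]/[HOCl] = 10^(pH − pKa) = 10^(7.02 − 7.5) = 0.3311; fraction as HOCl = 1/(1 + 0.3311) = 0.7512.
Free chlorine required for 2.82 ppm HOCl: 2.82 / 0.7512 = 3.754 ppm.
FC to add: 3.754 − 0.6 = 3.154 mg/L as Cl₂.
Cl₂ equivalent: 3.154 mg/L × 1,450,000 L = 4573 g.
Product at 10.2% available Cl: 4573 / 0.102 = 44,830 g.
Volume: 44,830 g ÷ 1.2 g/mL = 37,360 mL.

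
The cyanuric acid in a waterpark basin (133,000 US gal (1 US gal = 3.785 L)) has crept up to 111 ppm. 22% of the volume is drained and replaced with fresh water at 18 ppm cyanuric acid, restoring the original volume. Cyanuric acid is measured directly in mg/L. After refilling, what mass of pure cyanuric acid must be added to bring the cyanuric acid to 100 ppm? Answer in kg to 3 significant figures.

Volume: 133,000 US gal × 3.785 L/gal = 503,405 L.
After draining 22% and refilling: 111 × 0.78 + 18 × 0.22 = 90.54 ppm.
Deficit to target: 100 − 90.54 = 9.46 mg/L.
Mass: 9.46 mg/L × 503,405 L = 4762 g cyanuric acid.

4.76 kg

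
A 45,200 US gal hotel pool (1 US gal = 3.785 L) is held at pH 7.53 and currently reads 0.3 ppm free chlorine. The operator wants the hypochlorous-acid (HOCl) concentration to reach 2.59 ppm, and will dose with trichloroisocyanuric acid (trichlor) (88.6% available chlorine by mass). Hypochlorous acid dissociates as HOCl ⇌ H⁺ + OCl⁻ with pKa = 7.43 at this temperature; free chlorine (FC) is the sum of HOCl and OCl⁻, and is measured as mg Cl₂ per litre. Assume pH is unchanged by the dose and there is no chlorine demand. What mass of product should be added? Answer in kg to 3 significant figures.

Volume: 45,200 US gal × 3.785 L/gal = 171,082 L.
[OCl⁻]/[HOCl] = 10^(pH − pKa) = 10^(7.53 − 7.43) = 1.259; fraction as HOCl = 1/(1 + 1.259) = 0.4427.
Free chlorine required for 2.59 ppm HOCl: 2.59 / 0.4427 = 5.851 ppm.
FC to add: 5.851 − 0.3 = 5.551 mg/L as Cl₂.
Cl₂ equivalent: 5.551 mg/L × 171,082 L = 949.6 g.
Product at 88.6% available Cl: 949.6 / 0.886 = 1072 g.

1.07 kg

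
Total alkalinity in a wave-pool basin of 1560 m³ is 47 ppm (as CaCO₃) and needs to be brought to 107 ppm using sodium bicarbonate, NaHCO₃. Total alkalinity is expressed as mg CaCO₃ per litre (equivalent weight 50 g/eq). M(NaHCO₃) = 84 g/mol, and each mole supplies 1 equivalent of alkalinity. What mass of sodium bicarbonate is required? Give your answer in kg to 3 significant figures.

Volume: 1560 m³ = 1,560,000 L.
Alkalinity to add: (107 − 47) = 60 mg/L as CaCO₃ × 1,560,000 L = 93,600 g as CaCO₃.
Equivalents: 93,600 g ÷ 50 g/eq = 1872 eq.
NaHCO₃ supplies 1 eq per mole → 1872 mol.
Mass: 1872 mol × 84 g/mol = 157,200 g.

157 kg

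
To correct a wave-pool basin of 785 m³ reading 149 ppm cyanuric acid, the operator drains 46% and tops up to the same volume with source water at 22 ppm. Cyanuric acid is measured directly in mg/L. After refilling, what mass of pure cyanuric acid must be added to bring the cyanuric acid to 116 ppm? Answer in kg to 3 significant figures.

Volume: 785 m³ = 785,000 L.
After draining 46% and refilling: 149 × 0.54 + 22 × 0.46 = 90.58 ppm.
Deficit to target: 116 − 90.58 = 25.42 mg/L.
Mass: 25.42 mg/L × 785,000 L = 19,950 g cyanuric acid.

20.0 kg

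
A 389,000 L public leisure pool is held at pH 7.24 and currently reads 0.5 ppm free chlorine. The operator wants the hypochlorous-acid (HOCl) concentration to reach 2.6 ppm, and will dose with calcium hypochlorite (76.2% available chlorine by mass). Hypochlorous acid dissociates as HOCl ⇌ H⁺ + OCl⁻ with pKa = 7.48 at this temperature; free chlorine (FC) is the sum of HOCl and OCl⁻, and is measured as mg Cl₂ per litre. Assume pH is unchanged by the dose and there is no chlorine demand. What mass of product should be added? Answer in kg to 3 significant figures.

1.84 kg

[OCl⁻]/[HOCl] = 10^(pH − pKa) = 10^(7.24 − 7.48) = 0.5754; fraction as HOCl = 1/(1 + 0.5754) = 0.6347.
Free chlorine required for 2.6 ppm HOCl: 2.6 / 0.6347 = 4.096 ppm.
FC to add: 4.096 − 0.5 = 3.596 mg/L as Cl₂.
Cl₂ equivalent: 3.596 mg/L × 389,000 L = 1399 g.
Product at 76.2% available Cl: 1399 / 0.762 = 1836 g.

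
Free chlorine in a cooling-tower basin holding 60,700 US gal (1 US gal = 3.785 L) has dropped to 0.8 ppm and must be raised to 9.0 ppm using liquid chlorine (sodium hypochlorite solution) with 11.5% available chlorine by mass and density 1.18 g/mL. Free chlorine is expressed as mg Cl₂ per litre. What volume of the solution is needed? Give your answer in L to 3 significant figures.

13.9 L

Volume: 60,700 US gal × 3.785 L/gal = 229,750 L.
Chlorine deficit: 9.0 − 0.8 = 8.2 ppm = 8.2 mg/L as Cl₂.
Cl₂ equivalent needed: 8.2 mg/L × 229,750 L = 1,884,000 mg = 1884 g.
Product at 11.5% available chlorine: 1884 / 0.115 = 16,380 g.
Volume at density 1.18 g/mL: 16,380 g ÷ 1.18 g/mL = 13,880 mL.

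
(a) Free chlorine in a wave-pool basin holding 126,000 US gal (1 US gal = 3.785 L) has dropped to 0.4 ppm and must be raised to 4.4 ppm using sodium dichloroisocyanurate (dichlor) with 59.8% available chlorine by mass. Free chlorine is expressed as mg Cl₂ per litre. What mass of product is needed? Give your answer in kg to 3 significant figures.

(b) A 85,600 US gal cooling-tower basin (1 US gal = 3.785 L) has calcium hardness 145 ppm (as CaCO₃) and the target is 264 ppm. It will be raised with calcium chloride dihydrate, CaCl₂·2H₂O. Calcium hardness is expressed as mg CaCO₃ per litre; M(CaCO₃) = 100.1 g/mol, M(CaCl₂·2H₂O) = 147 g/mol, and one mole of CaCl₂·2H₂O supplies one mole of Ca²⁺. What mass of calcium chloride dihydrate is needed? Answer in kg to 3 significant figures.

(a) 3.19 kg; (b) 56.6 kg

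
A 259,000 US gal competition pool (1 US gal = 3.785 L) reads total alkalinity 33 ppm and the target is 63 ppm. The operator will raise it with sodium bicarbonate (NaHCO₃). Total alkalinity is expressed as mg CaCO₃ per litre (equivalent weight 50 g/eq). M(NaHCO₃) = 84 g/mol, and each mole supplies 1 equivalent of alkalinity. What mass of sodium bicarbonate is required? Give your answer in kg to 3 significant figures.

49.4 kg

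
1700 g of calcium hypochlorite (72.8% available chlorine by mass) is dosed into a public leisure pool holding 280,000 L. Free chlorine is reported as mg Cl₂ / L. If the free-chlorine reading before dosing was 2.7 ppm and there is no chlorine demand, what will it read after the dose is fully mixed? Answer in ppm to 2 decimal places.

Available chlorine delivered: 1700 g × 0.728 = 1238 g as Cl₂.
Concentration rise: 1238 g / 280,000 L = 4.42 mg/L = 4.42 ppm.
Final FC: 2.7 + 4.42 = 7.12 ppm.

7.12 ppm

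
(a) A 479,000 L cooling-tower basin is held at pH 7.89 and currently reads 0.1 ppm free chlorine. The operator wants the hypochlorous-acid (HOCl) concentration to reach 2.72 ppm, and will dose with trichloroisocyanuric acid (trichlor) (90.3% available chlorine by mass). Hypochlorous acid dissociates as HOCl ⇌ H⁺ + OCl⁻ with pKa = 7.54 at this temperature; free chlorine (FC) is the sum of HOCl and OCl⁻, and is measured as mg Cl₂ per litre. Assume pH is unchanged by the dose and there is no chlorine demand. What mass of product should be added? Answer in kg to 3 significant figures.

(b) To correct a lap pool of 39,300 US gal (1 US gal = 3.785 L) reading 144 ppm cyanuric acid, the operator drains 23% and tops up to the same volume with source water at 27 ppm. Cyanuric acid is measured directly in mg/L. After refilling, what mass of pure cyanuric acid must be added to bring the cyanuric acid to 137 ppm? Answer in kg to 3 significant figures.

(a) [OCl⁻]/[HOCl] = 10^(pH − pKa) = 10^(7.89 − 7.54) = 2.239; fraction as HOCl = 1/(1 + 2.239) = 0.3088.
(a) Free chlorine required for 2.72 ppm HOCl: 2.72 / 0.3088 = 8.809 ppm.
(a) FC to add: 8.809 − 0.1 = 8.709 mg/L as Cl₂.
(a) Cl₂ equivalent: 8.709 mg/L × 479,000 L = 4172 g.
(a) Product at 90.3% available Cl: 4172 / 0.903 = 4620 g.

(b) Volume: 39,300 US gal × 3.785 L/gal = 148,750 L.
(b) After draining 23% and refilling: 144 × 0.77 + 27 × 0.23 = 117.09 ppm.
(b) Deficit to target: 137 − 117.09 = 19.91 mg/L.
(b) Mass: 19.91 mg/L × 148,750 L = 2962 g cyanuric acid.

(a) 4.62 kg; (b) 2.96 kg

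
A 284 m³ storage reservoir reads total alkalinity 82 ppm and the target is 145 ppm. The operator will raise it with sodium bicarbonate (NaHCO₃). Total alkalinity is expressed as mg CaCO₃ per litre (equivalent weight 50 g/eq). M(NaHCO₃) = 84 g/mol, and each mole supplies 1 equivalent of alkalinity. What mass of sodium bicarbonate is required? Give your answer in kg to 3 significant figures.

30.1 kg

Volume: 284 m³ = 284,000 L.
Alkalinity to add: (145 − 82) = 63 mg/L as CaCO₃ × 284,000 L = 17,890 g as CaCO₃.
Equivalents: 17,890 g ÷ 50 g/eq = 357.8 eq.
NaHCO₃ supplies 1 eq per mole → 357.8 mol.
Mass: 357.8 mol × 84 g/mol = 30,060 g.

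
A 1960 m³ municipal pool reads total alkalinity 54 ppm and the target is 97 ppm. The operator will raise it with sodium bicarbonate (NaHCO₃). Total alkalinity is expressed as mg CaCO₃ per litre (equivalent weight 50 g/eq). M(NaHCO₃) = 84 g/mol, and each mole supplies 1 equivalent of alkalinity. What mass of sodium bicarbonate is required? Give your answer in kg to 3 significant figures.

142 kg

Volume: 1960 m³ = 1,960,000 L.
Alkalinity to add: (97 − 54) = 43 mg/L as CaCO₃ × 1,960,000 L = 84,280 g as CaCO₃.
Equivalents: 84,280 g ÷ 50 g/eq = 1686 eq.
NaHCO₃ supplies 1 eq per mole → 1686 mol.
Mass: 1686 mol × 84 g/mol = 141,600 g.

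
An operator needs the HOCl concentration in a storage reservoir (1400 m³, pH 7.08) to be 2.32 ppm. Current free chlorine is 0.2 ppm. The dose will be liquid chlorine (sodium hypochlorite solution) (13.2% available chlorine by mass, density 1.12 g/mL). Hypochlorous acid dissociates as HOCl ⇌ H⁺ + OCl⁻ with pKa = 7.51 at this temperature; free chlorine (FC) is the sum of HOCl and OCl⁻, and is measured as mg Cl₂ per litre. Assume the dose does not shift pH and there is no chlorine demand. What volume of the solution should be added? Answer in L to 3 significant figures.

28.2 L

Volume: 1400 m³ = 1,400,000 L.
[OCl⁻]/[HOCl] = 10^(pH − pKa) = 10^(7.08 − 7.51) = 0.3715; fraction as HOCl = 1/(1 + 0.3715) = 0.7291.
Free chlorine required for 2.32 ppm HOCl: 2.32 / 0.7291 = 3.182 ppm.
FC to add: 3.182 − 0.2 = 2.982 mg/L as Cl₂.
Cl₂ equivalent: 2.982 mg/L × 1,400,000 L = 4175 g.
Product at 13.2% available Cl: 4175 / 0.132 = 31,630 g.
Volume: 31,630 g ÷ 1.12 g/mL = 28,240 mL.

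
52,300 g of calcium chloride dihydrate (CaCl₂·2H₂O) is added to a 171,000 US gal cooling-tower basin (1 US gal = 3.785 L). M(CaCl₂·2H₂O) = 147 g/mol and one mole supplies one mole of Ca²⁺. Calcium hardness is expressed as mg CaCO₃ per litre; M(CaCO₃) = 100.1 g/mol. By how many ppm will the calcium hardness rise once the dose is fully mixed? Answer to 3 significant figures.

Volume: 171,000 US gal × 3.785 L/gal = 647,235 L.
Moles of Ca²⁺: 52,300 g ÷ 147 g/mol = 355.8 mol.
As CaCO₃: 355.8 mol × 100.1 g/mol = 35,610 g.
Rise: 35,610 g / 647,235 L × 1000 = 55.02 mg/L.

55.0 ppm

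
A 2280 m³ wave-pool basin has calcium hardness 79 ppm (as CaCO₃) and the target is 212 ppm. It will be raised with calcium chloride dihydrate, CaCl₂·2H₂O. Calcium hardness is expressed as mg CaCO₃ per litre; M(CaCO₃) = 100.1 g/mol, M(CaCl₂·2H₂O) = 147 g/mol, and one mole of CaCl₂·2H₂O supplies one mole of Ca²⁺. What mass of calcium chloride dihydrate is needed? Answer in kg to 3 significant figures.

445 kg

Volume: 2280 m³ = 2,280,000 L.
Hardness to add: (212 − 79) = 133 mg/L as CaCO₃ × 2,280,000 L = 303,200 g as CaCO₃.
Moles of Ca²⁺ (1 mol Ca²⁺ ≡ 1 mol CaCO₃): 303,200 / 100.1 g/mol = 3029 mol.
Mass of CaCl₂·2H₂O: 3029 × 147 = 445,300 g.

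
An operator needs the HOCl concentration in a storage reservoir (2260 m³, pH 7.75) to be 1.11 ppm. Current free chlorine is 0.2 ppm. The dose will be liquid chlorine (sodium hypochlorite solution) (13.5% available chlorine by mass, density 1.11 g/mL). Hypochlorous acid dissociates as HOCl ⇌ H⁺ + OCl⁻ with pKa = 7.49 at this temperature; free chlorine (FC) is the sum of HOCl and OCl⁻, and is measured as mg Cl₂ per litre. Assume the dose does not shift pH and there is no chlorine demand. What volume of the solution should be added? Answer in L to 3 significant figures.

44.2 L

Volume: 2260 m³ = 2,260,000 L.
[OCl⁻]/[HOCl] = 10^(pH − pKa) = 10^(7.75 − 7.49) = 1.82; fraction as HOCl = 1/(1 + 1.82) = 0.3546.
Free chlorine required for 1.11 ppm HOCl: 1.11 / 0.3546 = 3.13 ppm.
FC to add: 3.13 − 0.2 = 2.93 mg/L as Cl₂.
Cl₂ equivalent: 2.93 mg/L × 2,260,000 L = 6622 g.
Product at 13.5% available Cl: 6622 / 0.135 = 49,050 g.
Volume: 49,050 g ÷ 1.11 g/mL = 44,190 mL.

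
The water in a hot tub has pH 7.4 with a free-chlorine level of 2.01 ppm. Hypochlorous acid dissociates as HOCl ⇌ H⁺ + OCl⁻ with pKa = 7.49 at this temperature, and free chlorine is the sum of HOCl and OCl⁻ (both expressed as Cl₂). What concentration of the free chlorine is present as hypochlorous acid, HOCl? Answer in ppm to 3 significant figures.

1.11 ppm

[OCl⁻]/[HOCl] = 10^(pH − pKa) = 10^(7.4 − 7.49) = 10^-0.09 = 0.8128.
Fraction as HOCl = 1 / (1 + 0.8128) = 0.5516.
HOCl = 0.5516 × 2.01 ppm = 1.109 ppm.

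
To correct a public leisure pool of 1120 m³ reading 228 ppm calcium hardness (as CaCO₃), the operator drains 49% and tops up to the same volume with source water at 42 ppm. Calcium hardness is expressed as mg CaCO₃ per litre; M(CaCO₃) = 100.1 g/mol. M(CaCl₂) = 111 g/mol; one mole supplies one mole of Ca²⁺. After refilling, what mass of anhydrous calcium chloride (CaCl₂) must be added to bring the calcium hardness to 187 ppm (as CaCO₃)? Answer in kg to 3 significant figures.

Volume: 1120 m³ = 1,120,000 L.
After draining 49% and refilling: 228 × 0.51 + 42 × 0.49 = 136.86 ppm.
Deficit to target: 187 − 136.86 = 50.14 mg/L.
As CaCO₃: 50.14 mg/L × 1,120,000 L = 56,160 g; ÷ 100.1 = 561 mol Ca²⁺.
Mass: 561 × 111 = 62,270 g.

62.3 kg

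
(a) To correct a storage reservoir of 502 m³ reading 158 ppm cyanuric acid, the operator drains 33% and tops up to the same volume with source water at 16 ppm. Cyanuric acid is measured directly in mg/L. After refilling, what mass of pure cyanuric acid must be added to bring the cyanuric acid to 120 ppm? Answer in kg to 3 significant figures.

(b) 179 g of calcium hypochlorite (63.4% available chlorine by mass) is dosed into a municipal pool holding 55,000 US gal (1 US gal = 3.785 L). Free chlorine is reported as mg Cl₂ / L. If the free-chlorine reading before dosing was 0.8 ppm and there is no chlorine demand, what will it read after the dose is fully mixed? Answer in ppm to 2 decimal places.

(a) 4.45 kg; (b) 1.35 ppm

(a) Volume: 502 m³ = 502,000 L.
(a) After draining 33% and refilling: 158 × 0.67 + 16 × 0.33 = 111.14 ppm.
(a) Deficit to target: 120 − 111.14 = 8.86 mg/L.
(a) Mass: 8.86 mg/L × 502,000 L = 4448 g cyanuric acid.

(b) Volume: 55,000 US gal × 3.785 L/gal = 208,175 L.
(b) Available chlorine delivered: 179 g × 0.634 = 113.5 g as Cl₂.
(b) Concentration rise: 113.5 g / 208,175 L = 0.5451 mg/L = 0.55 ppm.
(b) Final FC: 0.8 + 0.55 = 1.35 ppm.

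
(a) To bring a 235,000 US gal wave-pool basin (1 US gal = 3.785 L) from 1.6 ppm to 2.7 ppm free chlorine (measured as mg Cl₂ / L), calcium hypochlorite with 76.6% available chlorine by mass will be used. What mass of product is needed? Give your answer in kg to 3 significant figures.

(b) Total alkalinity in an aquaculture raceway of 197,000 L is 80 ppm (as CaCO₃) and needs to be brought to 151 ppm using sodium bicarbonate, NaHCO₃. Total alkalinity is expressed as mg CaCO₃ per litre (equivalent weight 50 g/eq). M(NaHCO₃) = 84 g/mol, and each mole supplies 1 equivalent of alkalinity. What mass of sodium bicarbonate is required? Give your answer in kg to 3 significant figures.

(a) Volume: 235,000 US gal × 3.785 L/gal = 889,475 L.
(a) Chlorine deficit: 2.7 − 1.6 = 1.1 ppm = 1.1 mg/L as Cl₂.
(a) Cl₂ equivalent needed: 1.1 mg/L × 889,475 L = 978,400 mg = 978.4 g.
(a) Product at 76.6% available chlorine: 978.4 / 0.766 = 1277 g.

(b) Alkalinity to add: (151 − 80) = 71 mg/L as CaCO₃ × 197,000 L = 13,990 g as CaCO₃.
(b) Equivalents: 13,990 g ÷ 50 g/eq = 279.7 eq.
(b) NaHCO₃ supplies 1 eq per mole → 279.7 mol.
(b) Mass: 279.7 mol × 84 g/mol = 23,500 g.

(a) 1.28 kg; (b) 23.5 kg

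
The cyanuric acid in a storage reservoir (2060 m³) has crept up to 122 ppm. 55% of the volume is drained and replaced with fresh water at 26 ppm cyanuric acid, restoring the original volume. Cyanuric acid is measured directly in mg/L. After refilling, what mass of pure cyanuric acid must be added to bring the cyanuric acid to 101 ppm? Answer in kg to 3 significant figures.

65.5 kg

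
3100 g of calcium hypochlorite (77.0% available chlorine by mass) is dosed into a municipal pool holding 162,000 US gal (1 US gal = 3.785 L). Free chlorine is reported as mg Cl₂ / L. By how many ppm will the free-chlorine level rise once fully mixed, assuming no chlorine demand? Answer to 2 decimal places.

3.89 ppm

Volume: 162,000 US gal × 3.785 L/gal = 613,170 L.
Available chlorine delivered: 3100 g × 0.77 = 2387 g as Cl₂.
Concentration rise: 2387 g / 613,170 L = 3.893 mg/L = 3.89 ppm.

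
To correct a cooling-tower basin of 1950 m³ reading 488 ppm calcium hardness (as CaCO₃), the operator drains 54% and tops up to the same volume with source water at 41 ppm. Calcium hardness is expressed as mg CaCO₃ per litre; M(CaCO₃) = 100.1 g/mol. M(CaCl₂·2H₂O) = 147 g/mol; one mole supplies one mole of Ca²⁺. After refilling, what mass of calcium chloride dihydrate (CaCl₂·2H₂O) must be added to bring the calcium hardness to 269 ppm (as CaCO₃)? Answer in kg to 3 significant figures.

Volume: 1950 m³ = 1,950,000 L.
After draining 54% and refilling: 488 × 0.46 + 41 × 0.54 = 246.62 ppm.
Deficit to target: 269 − 246.62 = 22.38 mg/L.
As CaCO₃: 22.38 mg/L × 1,950,000 L = 43,640 g; ÷ 100.1 = 436 mol Ca²⁺.
Mass: 436 × 147 = 64,090 g.

64.1 kg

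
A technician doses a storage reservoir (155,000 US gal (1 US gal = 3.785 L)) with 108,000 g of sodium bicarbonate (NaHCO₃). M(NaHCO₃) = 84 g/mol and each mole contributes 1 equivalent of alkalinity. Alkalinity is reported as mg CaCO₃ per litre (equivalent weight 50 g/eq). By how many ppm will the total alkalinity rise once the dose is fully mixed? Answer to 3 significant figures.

110 ppm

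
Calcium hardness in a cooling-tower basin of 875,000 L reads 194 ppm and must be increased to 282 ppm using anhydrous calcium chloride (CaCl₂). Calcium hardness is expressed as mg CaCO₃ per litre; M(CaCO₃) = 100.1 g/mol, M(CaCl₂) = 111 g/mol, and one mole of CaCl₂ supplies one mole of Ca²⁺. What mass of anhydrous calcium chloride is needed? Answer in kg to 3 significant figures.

85.4 kg

Hardness to add: (282 − 194) = 88 mg/L as CaCO₃ × 875,000 L = 77,000 g as CaCO₃.
Moles of Ca²⁺ (1 mol Ca²⁺ ≡ 1 mol CaCO₃): 77,000 / 100.1 g/mol = 769.2 mol.
Mass of CaCl₂: 769.2 × 111 = 85,380 g.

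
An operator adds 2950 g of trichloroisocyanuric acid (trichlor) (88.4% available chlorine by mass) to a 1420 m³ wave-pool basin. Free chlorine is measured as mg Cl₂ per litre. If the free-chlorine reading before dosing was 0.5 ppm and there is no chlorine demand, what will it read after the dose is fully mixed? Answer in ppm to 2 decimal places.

Volume: 1420 m³ = 1,420,000 L.
Available chlorine delivered: 2950 g × 0.884 = 2608 g as Cl₂.
Concentration rise: 2608 g / 1,420,000 L = 1.836 mg/L = 1.84 ppm.
Final FC: 0.5 + 1.84 = 2.34 ppm.

2.34 ppm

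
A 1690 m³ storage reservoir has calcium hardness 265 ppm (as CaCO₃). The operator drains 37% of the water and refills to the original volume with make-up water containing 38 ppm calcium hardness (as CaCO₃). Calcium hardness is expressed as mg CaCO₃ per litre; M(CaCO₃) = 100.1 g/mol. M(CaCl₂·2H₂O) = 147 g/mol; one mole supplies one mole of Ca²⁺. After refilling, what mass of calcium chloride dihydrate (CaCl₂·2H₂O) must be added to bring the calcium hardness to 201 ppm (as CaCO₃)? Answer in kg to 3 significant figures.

Volume: 1690 m³ = 1,690,000 L.
After draining 37% and refilling: 265 × 0.63 + 38 × 0.37 = 181.01 ppm.
Deficit to target: 201 − 181.01 = 19.99 mg/L.
As CaCO₃: 19.99 mg/L × 1,690,000 L = 33,780 g; ÷ 100.1 = 337.5 mol Ca²⁺.
Mass: 337.5 × 147 = 49,610 g.

49.6 kg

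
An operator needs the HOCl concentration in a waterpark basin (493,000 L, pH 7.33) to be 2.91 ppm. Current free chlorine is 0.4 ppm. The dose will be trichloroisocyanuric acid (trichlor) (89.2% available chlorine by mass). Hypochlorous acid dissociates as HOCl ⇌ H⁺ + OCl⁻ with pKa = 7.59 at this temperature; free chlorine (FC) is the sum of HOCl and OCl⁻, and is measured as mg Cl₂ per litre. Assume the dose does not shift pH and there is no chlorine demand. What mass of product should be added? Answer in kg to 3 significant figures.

2.27 kg

[OCl⁻]/[HOCl] = 10^(pH − pKa) = 10^(7.33 − 7.59) = 0.5495; fraction as HOCl = 1/(1 + 0.5495) = 0.6454.
Free chlorine required for 2.91 ppm HOCl: 2.91 / 0.6454 = 4.509 ppm.
FC to add: 4.509 − 0.4 = 4.109 mg/L as Cl₂.
Cl₂ equivalent: 4.109 mg/L × 493,000 L = 2026 g.
Product at 89.2% available Cl: 2026 / 0.892 = 2271 g.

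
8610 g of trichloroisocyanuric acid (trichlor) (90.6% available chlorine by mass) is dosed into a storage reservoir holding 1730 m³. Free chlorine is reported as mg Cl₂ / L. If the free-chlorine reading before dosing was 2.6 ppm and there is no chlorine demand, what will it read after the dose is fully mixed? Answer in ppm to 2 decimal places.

Volume: 1730 m³ = 1,730,000 L.
Available chlorine delivered: 8610 g × 0.906 = 7801 g as Cl₂.
Concentration rise: 7801 g / 1,730,000 L = 4.509 mg/L = 4.51 ppm.
Final FC: 2.6 + 4.51 = 7.11 ppm.

7.11 ppm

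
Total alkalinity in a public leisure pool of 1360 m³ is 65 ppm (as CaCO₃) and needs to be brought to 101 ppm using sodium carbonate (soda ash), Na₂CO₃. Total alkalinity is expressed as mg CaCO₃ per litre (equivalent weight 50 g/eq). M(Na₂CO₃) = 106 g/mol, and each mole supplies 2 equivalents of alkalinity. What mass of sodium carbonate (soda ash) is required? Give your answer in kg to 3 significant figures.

51.9 kg

Volume: 1360 m³ = 1,360,000 L.
Alkalinity to add: (101 − 65) = 36 mg/L as CaCO₃ × 1,360,000 L = 48,960 g as CaCO₃.
Equivalents: 48,960 g ÷ 50 g/eq = 979.2 eq.
Each mole of Na₂CO₃ supplies 2 eq, so 979.2 / 2 = 489.6 mol.
Mass: 489.6 mol × 106 g/mol = 51,900 g.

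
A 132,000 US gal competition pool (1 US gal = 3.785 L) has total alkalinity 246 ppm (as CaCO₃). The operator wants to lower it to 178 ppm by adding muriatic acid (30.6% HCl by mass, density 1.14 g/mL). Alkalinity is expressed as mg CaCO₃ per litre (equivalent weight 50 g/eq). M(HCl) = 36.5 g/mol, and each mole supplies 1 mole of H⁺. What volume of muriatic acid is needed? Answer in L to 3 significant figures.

71.1 L

Volume: 132,000 US gal × 3.785 L/gal = 499,620 L.
Alkalinity to neutralize: (246 − 178) = 68 mg/L as CaCO₃ × 499,620 L = 33,970 g as CaCO₃.
Equivalents of H⁺ required: 33,970 ÷ 50 g/eq = 679.5 eq = 679.5 mol HCl.
Mass of HCl: 679.5 × 36.5 = 24,800 g.
Mass of 30.6% solution: 24,800 / 0.306 = 81,050 g.
Volume: 81,050 g ÷ 1.14 g/mL = 71,100 mL.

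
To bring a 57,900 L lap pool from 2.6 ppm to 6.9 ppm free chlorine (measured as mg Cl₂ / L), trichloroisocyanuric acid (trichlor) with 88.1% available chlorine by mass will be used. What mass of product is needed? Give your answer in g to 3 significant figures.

Chlorine deficit: 6.9 − 2.6 = 4.3 ppm = 4.3 mg/L as Cl₂.
Cl₂ equivalent needed: 4.3 mg/L × 57,900 L = 249,000 mg = 249 g.
Product at 88.1% available chlorine: 249 / 0.881 = 282.6 g.

283 g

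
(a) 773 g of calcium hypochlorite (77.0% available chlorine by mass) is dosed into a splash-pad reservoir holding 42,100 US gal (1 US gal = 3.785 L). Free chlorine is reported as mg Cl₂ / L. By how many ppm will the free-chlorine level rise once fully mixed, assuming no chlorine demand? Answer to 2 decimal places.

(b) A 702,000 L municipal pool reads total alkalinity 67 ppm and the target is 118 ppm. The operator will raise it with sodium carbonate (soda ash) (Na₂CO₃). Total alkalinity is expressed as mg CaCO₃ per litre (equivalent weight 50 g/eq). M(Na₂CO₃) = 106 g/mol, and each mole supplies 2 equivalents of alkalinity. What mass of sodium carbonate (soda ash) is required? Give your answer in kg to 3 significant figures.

(a) Volume: 42,100 US gal × 3.785 L/gal = 159,348 L.
(a) Available chlorine delivered: 773 g × 0.77 = 595.2 g as Cl₂.
(a) Concentration rise: 595.2 g / 159,348 L = 3.735 mg/L = 3.74 ppm.

(b) Alkalinity to add: (118 − 67) = 51 mg/L as CaCO₃ × 702,000 L = 35,800 g as CaCO₃.
(b) Equivalents: 35,800 g ÷ 50 g/eq = 716 eq.
(b) Each mole of Na₂CO₃ supplies 2 eq, so 716 / 2 = 358 mol.
(b) Mass: 358 mol × 106 g/mol = 37,950 g.

(a) 3.74 ppm; (b) 38.0 kg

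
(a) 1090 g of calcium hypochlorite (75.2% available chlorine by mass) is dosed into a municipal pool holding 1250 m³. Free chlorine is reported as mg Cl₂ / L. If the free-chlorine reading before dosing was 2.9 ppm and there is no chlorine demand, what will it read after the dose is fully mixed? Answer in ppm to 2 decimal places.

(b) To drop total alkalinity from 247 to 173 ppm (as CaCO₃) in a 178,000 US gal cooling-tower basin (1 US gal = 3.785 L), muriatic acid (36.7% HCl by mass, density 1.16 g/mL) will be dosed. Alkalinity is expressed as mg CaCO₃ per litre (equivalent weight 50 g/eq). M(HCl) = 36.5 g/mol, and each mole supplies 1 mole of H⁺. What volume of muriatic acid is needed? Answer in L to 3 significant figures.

(a) Volume: 1250 m³ = 1,250,000 L.
(a) Available chlorine delivered: 1090 g × 0.752 = 819.7 g as Cl₂.
(a) Concentration rise: 819.7 g / 1,250,000 L = 0.6557 mg/L = 0.66 ppm.
(a) Final FC: 2.9 + 0.66 = 3.56 ppm.

(b) Volume: 178,000 US gal × 3.785 L/gal = 673,730 L.
(b) Alkalinity to neutralize: (247 − 173) = 74 mg/L as CaCO₃ × 673,730 L = 49,860 g as CaCO₃.
(b) Equivalents of H⁺ required: 49,860 ÷ 50 g/eq = 997.1 eq = 997.1 mol HCl.
(b) Mass of HCl: 997.1 × 36.5 = 36,390 g.
(b) Mass of 36.7% solution: 36,390 / 0.367 = 99,170 g.
(b) Volume: 99,170 g ÷ 1.16 g/mL = 85,490 mL.

(a) 3.56 ppm; (b) 85.5 L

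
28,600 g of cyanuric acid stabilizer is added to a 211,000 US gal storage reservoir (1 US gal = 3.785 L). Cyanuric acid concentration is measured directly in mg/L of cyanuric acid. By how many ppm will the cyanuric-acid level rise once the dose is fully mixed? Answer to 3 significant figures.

Volume: 211,000 US gal × 3.785 L/gal = 798,635 L.
Rise: 28,600 g / 798,635 L × 1000 = 35.81 mg/L.

35.8 ppm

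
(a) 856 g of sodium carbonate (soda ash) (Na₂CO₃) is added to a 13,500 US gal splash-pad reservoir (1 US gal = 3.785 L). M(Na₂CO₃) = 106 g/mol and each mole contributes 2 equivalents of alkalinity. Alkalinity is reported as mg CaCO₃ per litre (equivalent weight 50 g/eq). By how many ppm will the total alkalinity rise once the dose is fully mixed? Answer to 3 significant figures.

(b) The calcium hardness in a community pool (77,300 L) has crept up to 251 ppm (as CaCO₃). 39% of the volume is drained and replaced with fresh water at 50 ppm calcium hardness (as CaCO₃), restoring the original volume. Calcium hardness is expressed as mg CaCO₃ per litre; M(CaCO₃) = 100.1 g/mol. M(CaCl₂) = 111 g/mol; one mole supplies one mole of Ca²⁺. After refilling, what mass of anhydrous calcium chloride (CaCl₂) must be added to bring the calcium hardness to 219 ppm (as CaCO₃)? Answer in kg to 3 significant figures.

(a) 15.8 ppm; (b) 3.98 kg

(a) Volume: 13,500 US gal × 3.785 L/gal = 51,098 L.
(a) Moles of Na₂CO₃: 856 g ÷ 106 g/mol = 8.075 mol → 16.15 eq of alkalinity.
(a) As CaCO₃: 16.15 eq × 50 g/eq = 807.5 g.
(a) Rise: 807.5 g / 51,098 L × 1000 = 15.8 mg/L.

(b) After draining 39% and refilling: 251 × 0.61 + 50 × 0.39 = 172.61 ppm.
(b) Deficit to target: 219 − 172.61 = 46.39 mg/L.
(b) As CaCO₃: 46.39 mg/L × 77,300 L = 3586 g; ÷ 100.1 = 35.82 mol Ca²⁺.
(b) Mass: 35.82 × 111 = 3976 g.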